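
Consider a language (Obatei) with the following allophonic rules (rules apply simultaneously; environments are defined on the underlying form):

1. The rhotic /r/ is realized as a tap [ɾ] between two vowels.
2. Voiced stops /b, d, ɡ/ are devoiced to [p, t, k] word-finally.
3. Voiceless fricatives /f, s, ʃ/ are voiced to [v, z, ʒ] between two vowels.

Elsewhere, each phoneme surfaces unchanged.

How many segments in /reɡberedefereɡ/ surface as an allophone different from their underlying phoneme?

4

Segments that undergo a rule: /r/ → [ɾ] (rule 1); /f/ → [v] (rule 3); /r/ → [ɾ] (rule 1); /ɡ/ → [k] (rule 2).
All other segments surface unchanged.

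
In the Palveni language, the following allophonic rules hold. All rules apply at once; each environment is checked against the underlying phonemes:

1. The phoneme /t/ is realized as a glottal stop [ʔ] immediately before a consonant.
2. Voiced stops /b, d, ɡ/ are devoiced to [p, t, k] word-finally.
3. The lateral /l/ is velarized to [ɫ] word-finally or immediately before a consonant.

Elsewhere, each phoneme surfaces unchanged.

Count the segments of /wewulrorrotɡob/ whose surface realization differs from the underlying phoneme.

3

Segments that undergo a rule: /l/ → [ɫ] (rule 3); /t/ → [ʔ] (rule 1); /b/ → [p] (rule 2).
All other segments surface unchanged.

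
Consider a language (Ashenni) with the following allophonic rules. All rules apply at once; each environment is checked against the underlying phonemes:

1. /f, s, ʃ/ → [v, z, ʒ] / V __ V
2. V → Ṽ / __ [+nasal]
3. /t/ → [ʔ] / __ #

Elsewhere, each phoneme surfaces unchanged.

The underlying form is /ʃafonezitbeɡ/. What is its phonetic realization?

[ʃavõnezitbeɡ]

/ʃ/ (word-initial) is in the target of rule 1 but the environment (between two vowels) is not met → [ʃ].
/a/ (between /ʃ/ and /f/) fails the environment for rule 2, so it stays [a].
/f/ (between /a/ and /o/) occurs between two vowels → [v] by rule 1.
Rule 2 applies to /o/ (between /f/ and /n/: before a nasal consonant) → [õ].
/n/ (between /o/ and /e/): no rule targets it → [n].
/e/ (between /n/ and /z/) is in the target of rule 2 but the environment (before a nasal consonant) is not met → [e].
/z/ — not in any rule's target class → [z].
/i/ (between /z/ and /t/): rule 2 targets it, but not before a nasal consonant → unchanged [i].
/t/ (between /i/ and /b/): rule 3 targets it, but not word-finally → unchanged [t].
/b/ (between /t/ and /e/) is unaffected → [b].
/e/ (between /b/ and /ɡ/): rule 2 targets it, but not before a nasal consonant → unchanged [e].
/ɡ/ (word-final) is unaffected → [ɡ].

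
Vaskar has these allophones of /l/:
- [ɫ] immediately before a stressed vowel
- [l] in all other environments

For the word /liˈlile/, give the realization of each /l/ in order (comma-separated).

[l], [ɫ], [l]

Occurrence 1 (position 1): no conditioning environment matches → elsewhere allophone [l].
Occurrence 2 (position 3): immediately before a stressed vowel → [ɫ].
Occurrence 3 (position 5): no conditioning environment matches → elsewhere allophone [l].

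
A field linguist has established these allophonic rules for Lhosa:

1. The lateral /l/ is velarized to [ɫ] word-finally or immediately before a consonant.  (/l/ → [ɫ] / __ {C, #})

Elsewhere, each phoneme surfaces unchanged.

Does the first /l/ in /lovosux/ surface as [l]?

Yes

/l/ (word-initial) fails the environment for rule 1, so it stays [l].
The actual realization is [l], which matches [l].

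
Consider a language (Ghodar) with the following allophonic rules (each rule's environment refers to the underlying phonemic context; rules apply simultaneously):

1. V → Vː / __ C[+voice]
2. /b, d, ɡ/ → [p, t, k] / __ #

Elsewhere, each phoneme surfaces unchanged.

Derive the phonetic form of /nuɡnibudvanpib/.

[nuːɡniːbuːdvaːnpiːp]

/u/ (between /n/ and /ɡ/) occurs before a voiced consonant → [uː] by rule 1.
/ɡ/ (between /u/ and /n/) fails the environment for rule 2, so it stays [ɡ].
/i/ meets the environment for rule 1 (before a voiced consonant) → [iː].
/b/ (between /i/ and /u/): rule 2 targets it, but not word-finally → unchanged [b].
/u/ meets the environment for rule 1 (before a voiced consonant) → [uː].
/d/ (between /u/ and /v/) fails the environment for rule 2, so it stays [d].
/a/ (between /v/ and /n/) occurs before a voiced consonant → [aː] by rule 1.
/i/ (between /p/ and /b/): before a voiced consonant, so rule 1 applies → [iː].
/b/ (word-final): word-finally, so rule 2 applies → [p].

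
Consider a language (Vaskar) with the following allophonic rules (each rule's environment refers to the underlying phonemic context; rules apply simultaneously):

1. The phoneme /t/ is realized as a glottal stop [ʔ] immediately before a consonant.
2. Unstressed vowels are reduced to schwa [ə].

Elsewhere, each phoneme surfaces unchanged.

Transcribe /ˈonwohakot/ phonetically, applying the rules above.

[ˈonwəhəkət]

/o/ (word-initial): rule 2 targets it, but not in an unstressed syllable → unchanged [o].
/n/ (between /o/ and /w/): no rule targets it → [n].
/w/ (between /n/ and /o/): no rule targets it → [w].
/o/ (between /w/ and /h/) occurs in an unstressed syllable → [ə] by rule 2.
/h/ (between /o/ and /a/) is unaffected → [h].
Rule 2 applies to /a/ (between /h/ and /k/: in an unstressed syllable) → [ə].
/k/ (between /a/ and /o/): no rule targets it → [k].
/o/ meets the environment for rule 2 (in an unstressed syllable) → [ə].
/t/ — word-final; rule 1 does not apply here → [t].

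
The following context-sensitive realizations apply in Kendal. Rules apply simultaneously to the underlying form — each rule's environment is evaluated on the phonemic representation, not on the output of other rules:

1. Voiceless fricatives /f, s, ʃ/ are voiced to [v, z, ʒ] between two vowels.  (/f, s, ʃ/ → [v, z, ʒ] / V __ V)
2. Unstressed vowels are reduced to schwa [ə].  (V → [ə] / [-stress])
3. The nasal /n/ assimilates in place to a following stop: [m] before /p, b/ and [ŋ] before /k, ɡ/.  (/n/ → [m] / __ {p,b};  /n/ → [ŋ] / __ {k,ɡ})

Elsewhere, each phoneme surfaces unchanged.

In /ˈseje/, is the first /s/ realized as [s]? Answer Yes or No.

Yes

/s/ (word-initial) is in the target of rule 1 but the environment (between two vowels) is not met → [s].
The actual realization is [s], which matches [s].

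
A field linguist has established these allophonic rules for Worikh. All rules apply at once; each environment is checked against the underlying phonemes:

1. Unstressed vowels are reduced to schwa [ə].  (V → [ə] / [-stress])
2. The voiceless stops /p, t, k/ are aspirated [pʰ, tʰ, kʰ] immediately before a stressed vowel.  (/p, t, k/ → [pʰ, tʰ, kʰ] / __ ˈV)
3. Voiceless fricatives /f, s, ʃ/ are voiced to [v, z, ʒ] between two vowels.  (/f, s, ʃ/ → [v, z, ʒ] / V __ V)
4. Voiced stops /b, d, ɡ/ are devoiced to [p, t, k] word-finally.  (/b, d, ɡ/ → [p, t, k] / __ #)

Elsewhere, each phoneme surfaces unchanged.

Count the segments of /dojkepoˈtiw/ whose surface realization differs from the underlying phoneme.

4

Segments that undergo a rule: /o/ → [ə] (rule 1); /e/ → [ə] (rule 1); /o/ → [ə] (rule 1); /t/ → [tʰ] (rule 2).
All other segments surface unchanged.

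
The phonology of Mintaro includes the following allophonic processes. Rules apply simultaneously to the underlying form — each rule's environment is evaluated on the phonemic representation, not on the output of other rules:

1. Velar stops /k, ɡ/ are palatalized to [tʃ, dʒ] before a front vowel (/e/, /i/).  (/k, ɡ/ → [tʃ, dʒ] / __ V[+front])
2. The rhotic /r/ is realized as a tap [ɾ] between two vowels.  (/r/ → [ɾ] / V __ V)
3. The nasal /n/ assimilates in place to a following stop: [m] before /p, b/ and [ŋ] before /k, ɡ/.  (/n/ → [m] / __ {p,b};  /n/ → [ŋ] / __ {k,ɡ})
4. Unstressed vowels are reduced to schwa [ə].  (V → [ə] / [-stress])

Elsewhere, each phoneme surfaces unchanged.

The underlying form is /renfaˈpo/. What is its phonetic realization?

[rənfəˈpo]

/r/ (word-initial) is in the target of rule 2 but the environment (between two vowels) is not met → [r].
Rule 4 applies to /e/ (between /r/ and /n/: in an unstressed syllable) → [ə].
/n/ (between /e/ and /f/) is in the target of rule 3 but the environment (before a labial or velar stop) is not met → [n].
/f/ stays [f].
/a/ meets the environment for rule 4 (in an unstressed syllable) → [ə].
/p/ stays [p].
/o/ (word-final) is in the target of rule 4 but the environment (in an unstressed syllable) is not met → [o].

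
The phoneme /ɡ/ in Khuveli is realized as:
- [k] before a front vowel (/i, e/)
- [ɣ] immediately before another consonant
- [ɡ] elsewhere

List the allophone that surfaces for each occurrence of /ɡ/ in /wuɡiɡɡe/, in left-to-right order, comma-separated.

[k], [ɣ], [k]

Occurrence 1 (position 3): before a front vowel (/i, e/) → [k].
Occurrence 2 (position 5): immediately before another consonant → [ɣ].
Occurrence 3 (position 6): before a front vowel (/i, e/) → [k].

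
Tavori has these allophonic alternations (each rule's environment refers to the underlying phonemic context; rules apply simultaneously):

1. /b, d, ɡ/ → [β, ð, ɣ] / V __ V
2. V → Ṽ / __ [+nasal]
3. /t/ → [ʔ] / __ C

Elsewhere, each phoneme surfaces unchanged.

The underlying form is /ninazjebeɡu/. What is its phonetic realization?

[nĩnazjeβeɣu]

/n/ — not in any rule's target class → [n].
/i/ (between /n/ and /n/): before a nasal consonant, so rule 2 applies → [ĩ].
/n/ stays [n].
/a/ (between /n/ and /z/): rule 2 targets it, but not before a nasal consonant → unchanged [a].
/z/ (between /a/ and /j/) is unaffected → [z].
/j/ (between /z/ and /e/): no rule targets it → [j].
/e/ (between /j/ and /b/) fails the environment for rule 2, so it stays [e].
/b/ (between /e/ and /e/) occurs between two vowels → [β] by rule 1.
/e/ (between /b/ and /ɡ/) fails the environment for rule 2, so it stays [e].
/ɡ/ (between /e/ and /u/): between two vowels, so rule 1 applies → [ɣ].
/u/ (word-final): rule 2 targets it, but not before a nasal consonant → unchanged [u].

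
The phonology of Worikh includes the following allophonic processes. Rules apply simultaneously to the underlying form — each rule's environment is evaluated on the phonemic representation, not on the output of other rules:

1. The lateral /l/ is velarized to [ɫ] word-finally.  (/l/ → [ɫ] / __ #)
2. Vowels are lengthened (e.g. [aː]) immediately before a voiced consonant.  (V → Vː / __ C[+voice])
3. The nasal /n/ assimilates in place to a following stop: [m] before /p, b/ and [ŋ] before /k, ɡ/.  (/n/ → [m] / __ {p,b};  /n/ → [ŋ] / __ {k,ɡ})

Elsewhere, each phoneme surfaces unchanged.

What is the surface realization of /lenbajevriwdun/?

[leːmbaːjeːvriːwduːn]

/l/ (word-initial) is in the target of rule 1 but the environment (word-finally) is not met → [l].
/e/ (between /l/ and /n/): before a voiced consonant, so rule 2 applies → [eː].
/n/ — between /e/ and /b/, before a labial or velar stop — surfaces as [m] (rule 3).
/b/ (between /n/ and /a/) is unaffected → [b].
/a/ meets the environment for rule 2 (before a voiced consonant) → [aː].
/j/ stays [j].
Rule 2 applies to /e/ (between /j/ and /v/: before a voiced consonant) → [eː].
/v/ (between /e/ and /r/): no rule targets it → [v].
/r/ (between /v/ and /i/): no rule targets it → [r].
/i/ (between /r/ and /w/) occurs before a voiced consonant → [iː] by rule 2.
/w/ (between /i/ and /d/) is unaffected → [w].
/d/ stays [d].
/u/ — between /d/ and /n/, before a voiced consonant — surfaces as [uː] (rule 2).
/n/ (word-final): rule 3 targets it, but not before a labial or velar stop → unchanged [n].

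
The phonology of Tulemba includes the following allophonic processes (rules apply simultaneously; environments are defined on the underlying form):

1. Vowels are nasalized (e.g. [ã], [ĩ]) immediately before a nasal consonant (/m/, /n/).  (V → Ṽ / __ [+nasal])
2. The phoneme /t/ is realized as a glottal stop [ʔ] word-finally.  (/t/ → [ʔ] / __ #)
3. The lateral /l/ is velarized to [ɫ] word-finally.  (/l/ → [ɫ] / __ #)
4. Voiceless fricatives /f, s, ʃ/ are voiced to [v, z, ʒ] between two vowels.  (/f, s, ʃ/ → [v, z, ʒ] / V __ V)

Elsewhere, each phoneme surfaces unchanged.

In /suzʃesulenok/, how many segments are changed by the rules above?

2

Segments that undergo a rule: /s/ → [z] (rule 4); /e/ → [ẽ] (rule 1).
All other segments surface unchanged.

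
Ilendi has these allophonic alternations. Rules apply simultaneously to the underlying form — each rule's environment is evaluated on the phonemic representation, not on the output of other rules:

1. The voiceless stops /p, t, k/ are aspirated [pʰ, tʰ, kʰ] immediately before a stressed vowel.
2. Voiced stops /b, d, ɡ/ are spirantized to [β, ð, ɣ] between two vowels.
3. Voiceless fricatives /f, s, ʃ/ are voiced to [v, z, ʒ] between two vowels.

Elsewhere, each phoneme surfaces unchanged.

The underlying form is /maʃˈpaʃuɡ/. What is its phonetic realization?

[maʃˈpʰaʒuɡ]

/ʃ/ (between /a/ and /p/) is in the target of rule 3 but the environment (between two vowels) is not met → [ʃ].
/p/ meets the environment for rule 1 (immediately before a stressed vowel) → [pʰ].
Rule 3 applies to /ʃ/ (between /a/ and /u/: between two vowels) → [ʒ].
/ɡ/ (word-final) is in the target of rule 2 but the environment (between two vowels) is not met → [ɡ].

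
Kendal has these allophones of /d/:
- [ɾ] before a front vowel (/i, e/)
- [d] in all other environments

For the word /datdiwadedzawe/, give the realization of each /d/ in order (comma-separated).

[d], [ɾ], [ɾ], [d]

Occurrence 1 (position 1): no conditioning environment matches → elsewhere allophone [d].
Occurrence 2 (position 4): before a front vowel (/i, e/) → [ɾ].
Occurrence 3 (position 8): before a front vowel (/i, e/) → [ɾ].
Occurrence 4 (position 10): no conditioning environment matches → elsewhere allophone [d].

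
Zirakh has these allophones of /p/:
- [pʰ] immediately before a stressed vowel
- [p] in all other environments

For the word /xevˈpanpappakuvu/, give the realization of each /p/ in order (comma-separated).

[pʰ], [p], [p], [p]

Occurrence 1 (position 4): immediately before a stressed vowel → [pʰ].
Occurrence 2 (position 7): no conditioning environment matches → elsewhere allophone [p].
Occurrence 3 (position 9): no conditioning environment matches → elsewhere allophone [p].
Occurrence 4 (position 10): no conditioning environment matches → elsewhere allophone [p].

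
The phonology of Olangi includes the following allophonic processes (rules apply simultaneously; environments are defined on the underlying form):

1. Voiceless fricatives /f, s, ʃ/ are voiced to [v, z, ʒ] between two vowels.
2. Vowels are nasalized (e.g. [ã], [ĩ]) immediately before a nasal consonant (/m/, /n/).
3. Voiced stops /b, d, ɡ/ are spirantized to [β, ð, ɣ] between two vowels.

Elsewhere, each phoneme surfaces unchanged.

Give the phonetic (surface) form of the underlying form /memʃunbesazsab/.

/m/ — not in any rule's target class → [m].
/e/ meets the environment for rule 2 (before a nasal consonant) → [ẽ].
/m/ (between /e/ and /ʃ/) is unaffected → [m].
/ʃ/ — between /m/ and /u/; rule 1 does not apply here → [ʃ].
/u/ — between /ʃ/ and /n/, before a nasal consonant — surfaces as [ũ] (rule 2).
/n/ — not in any rule's target class → [n].
/b/ — between /n/ and /e/; rule 3 does not apply here → [b].
/e/ (between /b/ and /s/) is in the target of rule 2 but the environment (before a nasal consonant) is not met → [e].
Rule 1 applies to /s/ (between /e/ and /a/: between two vowels) → [z].
/a/ — between /s/ and /z/; rule 2 does not apply here → [a].
/z/ (between /a/ and /s/): no rule targets it → [z].
/s/ — between /z/ and /a/; rule 1 does not apply here → [s].
/a/ (between /s/ and /b/) is in the target of rule 2 but the environment (before a nasal consonant) is not met → [a].
/b/ — word-final; rule 3 does not apply here → [b].

[mẽmʃũnbezazsab]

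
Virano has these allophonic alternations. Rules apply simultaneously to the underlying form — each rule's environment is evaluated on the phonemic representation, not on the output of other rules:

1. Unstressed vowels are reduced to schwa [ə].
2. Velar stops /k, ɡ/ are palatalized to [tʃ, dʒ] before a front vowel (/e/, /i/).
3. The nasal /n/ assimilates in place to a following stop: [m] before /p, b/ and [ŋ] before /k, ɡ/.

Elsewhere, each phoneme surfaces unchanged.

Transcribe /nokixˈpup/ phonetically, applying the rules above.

/n/ — word-initial; rule 3 does not apply here → [n].
/o/ meets the environment for rule 1 (in an unstressed syllable) → [ə].
/k/ meets the environment for rule 2 (before a front vowel) → [tʃ].
/i/ (between /k/ and /x/): in an unstressed syllable, so rule 1 applies → [ə].
/x/ — not in any rule's target class → [x].
/p/ (between /x/ and /u/) is unaffected → [p].
/u/ (between /p/ and /p/): rule 1 targets it, but not in an unstressed syllable → unchanged [u].
/p/ (word-final): no rule targets it → [p].

[nətʃəxˈpup]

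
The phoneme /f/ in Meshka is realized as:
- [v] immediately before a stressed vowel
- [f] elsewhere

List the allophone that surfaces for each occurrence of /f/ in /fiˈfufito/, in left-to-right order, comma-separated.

[f], [v], [f]

Occurrence 1 (position 1): no conditioning environment matches → elsewhere allophone [f].
Occurrence 2 (position 3): immediately before a stressed vowel → [v].
Occurrence 3 (position 5): no conditioning environment matches → elsewhere allophone [f].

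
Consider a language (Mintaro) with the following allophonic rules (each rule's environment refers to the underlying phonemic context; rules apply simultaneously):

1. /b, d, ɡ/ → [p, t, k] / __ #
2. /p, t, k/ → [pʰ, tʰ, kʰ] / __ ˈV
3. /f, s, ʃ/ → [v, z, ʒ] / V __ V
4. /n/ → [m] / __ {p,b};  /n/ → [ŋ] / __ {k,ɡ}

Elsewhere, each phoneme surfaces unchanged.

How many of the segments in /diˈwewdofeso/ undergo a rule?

2

Segments that undergo a rule: /f/ → [v] (rule 3); /s/ → [z] (rule 3).
All other segments surface unchanged.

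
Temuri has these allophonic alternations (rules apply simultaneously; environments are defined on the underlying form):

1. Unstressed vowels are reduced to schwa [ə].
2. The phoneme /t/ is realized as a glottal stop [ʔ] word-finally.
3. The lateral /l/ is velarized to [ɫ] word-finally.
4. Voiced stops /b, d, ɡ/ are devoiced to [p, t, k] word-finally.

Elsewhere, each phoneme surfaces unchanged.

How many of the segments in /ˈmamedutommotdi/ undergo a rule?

5

Segments that undergo a rule: /e/ → [ə] (rule 1); /u/ → [ə] (rule 1); /o/ → [ə] (rule 1); /o/ → [ə] (rule 1); /i/ → [ə] (rule 1).
All other segments surface unchanged.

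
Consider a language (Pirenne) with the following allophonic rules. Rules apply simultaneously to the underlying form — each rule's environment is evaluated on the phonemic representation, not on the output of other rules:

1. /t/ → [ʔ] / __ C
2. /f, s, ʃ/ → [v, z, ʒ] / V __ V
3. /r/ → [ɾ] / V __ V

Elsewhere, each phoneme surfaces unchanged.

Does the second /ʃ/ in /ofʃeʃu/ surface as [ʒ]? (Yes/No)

/ʃ/ meets the environment for rule 2 (between two vowels) → [ʒ].
The actual realization is [ʒ], which matches [ʒ].

Yes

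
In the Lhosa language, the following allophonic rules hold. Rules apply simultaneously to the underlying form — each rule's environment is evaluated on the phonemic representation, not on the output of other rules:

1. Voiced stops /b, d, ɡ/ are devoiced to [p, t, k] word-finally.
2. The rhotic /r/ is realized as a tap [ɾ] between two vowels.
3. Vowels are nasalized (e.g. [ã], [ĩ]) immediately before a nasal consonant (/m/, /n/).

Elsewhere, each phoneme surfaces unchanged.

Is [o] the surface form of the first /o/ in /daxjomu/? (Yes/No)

/o/ — between /j/ and /m/, before a nasal consonant — surfaces as [õ] (rule 3).
The actual realization is [õ], not [o].

No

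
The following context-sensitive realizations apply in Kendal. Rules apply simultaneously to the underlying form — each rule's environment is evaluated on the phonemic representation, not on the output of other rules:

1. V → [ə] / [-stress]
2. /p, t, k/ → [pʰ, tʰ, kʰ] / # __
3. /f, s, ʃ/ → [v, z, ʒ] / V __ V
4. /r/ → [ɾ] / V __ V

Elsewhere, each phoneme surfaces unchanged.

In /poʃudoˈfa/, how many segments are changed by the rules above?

Segments that undergo a rule: /p/ → [pʰ] (rule 2); /o/ → [ə] (rule 1); /ʃ/ → [ʒ] (rule 3); /u/ → [ə] (rule 1); /o/ → [ə] (rule 1); /f/ → [v] (rule 3).
All other segments surface unchanged.

6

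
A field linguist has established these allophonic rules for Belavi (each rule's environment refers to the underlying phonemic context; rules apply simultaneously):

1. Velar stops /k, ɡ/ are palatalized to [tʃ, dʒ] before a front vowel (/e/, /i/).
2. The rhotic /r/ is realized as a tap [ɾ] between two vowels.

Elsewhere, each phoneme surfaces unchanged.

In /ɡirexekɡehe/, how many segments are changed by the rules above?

Segments that undergo a rule: /ɡ/ → [dʒ] (rule 1); /r/ → [ɾ] (rule 2); /ɡ/ → [dʒ] (rule 1).
All other segments surface unchanged.

3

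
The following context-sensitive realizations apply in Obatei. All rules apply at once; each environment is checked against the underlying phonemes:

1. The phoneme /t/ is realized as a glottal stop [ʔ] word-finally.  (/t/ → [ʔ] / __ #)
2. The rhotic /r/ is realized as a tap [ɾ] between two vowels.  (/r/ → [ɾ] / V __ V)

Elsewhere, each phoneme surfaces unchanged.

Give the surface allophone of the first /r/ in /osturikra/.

Rule 2 applies to /r/ (between /u/ and /i/: between two vowels) → [ɾ].

[ɾ]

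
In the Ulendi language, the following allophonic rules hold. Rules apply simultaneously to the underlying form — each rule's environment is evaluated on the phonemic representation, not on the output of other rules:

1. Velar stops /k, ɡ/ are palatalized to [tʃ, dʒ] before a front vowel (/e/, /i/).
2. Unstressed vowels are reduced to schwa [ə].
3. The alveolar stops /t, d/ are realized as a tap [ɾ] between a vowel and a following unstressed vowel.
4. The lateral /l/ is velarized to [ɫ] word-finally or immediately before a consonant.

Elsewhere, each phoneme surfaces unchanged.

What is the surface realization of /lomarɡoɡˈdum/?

/l/ — word-initial; rule 4 does not apply here → [l].
Rule 2 applies to /o/ (between /l/ and /m/: in an unstressed syllable) → [ə].
/m/ stays [m].
Rule 2 applies to /a/ (between /m/ and /r/: in an unstressed syllable) → [ə].
/r/ (between /a/ and /ɡ/) is unaffected → [r].
/ɡ/ (between /r/ and /o/): rule 1 targets it, but not before a front vowel → unchanged [ɡ].
/o/ (between /ɡ/ and /ɡ/): in an unstressed syllable, so rule 2 applies → [ə].
/ɡ/ (between /o/ and /d/) is in the target of rule 1 but the environment (before a front vowel) is not met → [ɡ].
/d/ — between /ɡ/ and /u/; rule 3 does not apply here → [d].
/u/ (between /d/ and /m/): rule 2 targets it, but not in an unstressed syllable → unchanged [u].
/m/ (word-final) is unaffected → [m].

[ləmərɡəɡˈdum]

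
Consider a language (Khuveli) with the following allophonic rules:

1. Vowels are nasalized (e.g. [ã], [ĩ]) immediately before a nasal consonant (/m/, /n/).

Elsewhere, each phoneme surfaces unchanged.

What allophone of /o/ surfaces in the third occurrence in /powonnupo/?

/o/ — word-final; rule 1 does not apply here → [o].

[o]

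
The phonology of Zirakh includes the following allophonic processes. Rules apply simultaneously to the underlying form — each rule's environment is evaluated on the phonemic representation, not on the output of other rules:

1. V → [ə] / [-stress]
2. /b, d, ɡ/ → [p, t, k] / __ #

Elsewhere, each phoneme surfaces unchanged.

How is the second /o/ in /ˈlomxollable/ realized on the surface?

[ə]

/o/ (between /x/ and /l/): in an unstressed syllable, so rule 1 applies → [ə].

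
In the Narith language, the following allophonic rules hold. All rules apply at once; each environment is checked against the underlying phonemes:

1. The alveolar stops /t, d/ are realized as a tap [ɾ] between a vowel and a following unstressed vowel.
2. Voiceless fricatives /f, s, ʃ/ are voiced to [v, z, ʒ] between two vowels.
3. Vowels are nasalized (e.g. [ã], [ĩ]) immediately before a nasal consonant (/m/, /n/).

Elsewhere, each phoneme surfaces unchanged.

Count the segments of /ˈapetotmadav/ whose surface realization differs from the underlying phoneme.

Segments that undergo a rule: /t/ → [ɾ] (rule 1); /d/ → [ɾ] (rule 1).
All other segments surface unchanged.

2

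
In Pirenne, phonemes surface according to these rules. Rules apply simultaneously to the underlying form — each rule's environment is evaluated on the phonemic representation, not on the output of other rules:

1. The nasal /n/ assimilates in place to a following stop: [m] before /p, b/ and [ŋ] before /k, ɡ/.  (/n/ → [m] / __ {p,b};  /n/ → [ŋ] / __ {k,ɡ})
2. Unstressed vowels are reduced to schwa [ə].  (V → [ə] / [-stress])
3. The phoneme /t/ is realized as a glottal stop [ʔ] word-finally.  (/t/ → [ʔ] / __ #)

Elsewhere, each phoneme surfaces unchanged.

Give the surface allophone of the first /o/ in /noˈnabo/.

/o/ — between /n/ and /n/, in an unstressed syllable — surfaces as [ə] (rule 2).

[ə]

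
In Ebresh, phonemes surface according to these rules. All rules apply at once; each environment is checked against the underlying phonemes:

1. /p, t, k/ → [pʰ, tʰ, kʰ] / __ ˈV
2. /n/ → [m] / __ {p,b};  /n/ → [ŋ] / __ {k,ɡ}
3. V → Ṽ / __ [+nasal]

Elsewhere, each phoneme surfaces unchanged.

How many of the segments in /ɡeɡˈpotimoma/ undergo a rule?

3

Segments that undergo a rule: /p/ → [pʰ] (rule 1); /i/ → [ĩ] (rule 3); /o/ → [õ] (rule 3).
All other segments surface unchanged.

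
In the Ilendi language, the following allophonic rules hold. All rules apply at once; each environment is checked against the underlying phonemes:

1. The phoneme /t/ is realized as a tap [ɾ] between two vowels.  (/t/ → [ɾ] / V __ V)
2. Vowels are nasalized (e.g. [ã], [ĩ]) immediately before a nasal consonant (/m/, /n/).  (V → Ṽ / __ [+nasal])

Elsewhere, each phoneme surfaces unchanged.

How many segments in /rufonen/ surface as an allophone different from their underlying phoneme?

2

Segments that undergo a rule: /o/ → [õ] (rule 2); /e/ → [ẽ] (rule 2).
All other segments surface unchanged.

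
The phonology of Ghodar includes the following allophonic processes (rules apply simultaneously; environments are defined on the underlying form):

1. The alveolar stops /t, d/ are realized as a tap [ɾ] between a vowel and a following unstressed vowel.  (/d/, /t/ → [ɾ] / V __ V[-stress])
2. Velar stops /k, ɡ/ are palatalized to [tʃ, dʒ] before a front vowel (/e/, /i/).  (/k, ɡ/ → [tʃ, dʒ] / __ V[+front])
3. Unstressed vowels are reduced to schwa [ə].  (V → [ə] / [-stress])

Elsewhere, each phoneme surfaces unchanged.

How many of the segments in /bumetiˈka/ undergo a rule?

4

Segments that undergo a rule: /u/ → [ə] (rule 3); /e/ → [ə] (rule 3); /t/ → [ɾ] (rule 1); /i/ → [ə] (rule 3).
All other segments surface unchanged.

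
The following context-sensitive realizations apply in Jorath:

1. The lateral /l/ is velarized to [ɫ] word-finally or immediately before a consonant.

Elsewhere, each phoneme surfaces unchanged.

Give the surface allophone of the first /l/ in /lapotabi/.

/l/ — word-initial; rule 1 does not apply here → [l].

[l]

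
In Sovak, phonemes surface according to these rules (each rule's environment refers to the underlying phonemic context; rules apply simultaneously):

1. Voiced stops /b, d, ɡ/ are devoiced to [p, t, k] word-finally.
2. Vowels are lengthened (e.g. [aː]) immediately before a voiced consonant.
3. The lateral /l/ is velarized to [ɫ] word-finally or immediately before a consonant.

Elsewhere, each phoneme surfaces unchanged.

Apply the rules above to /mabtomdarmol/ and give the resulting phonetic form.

/m/ stays [m].
/a/ — between /m/ and /b/, before a voiced consonant — surfaces as [aː] (rule 2).
/b/ (between /a/ and /t/): rule 1 targets it, but not word-finally → unchanged [b].
/t/ (between /b/ and /o/): no rule targets it → [t].
/o/ (between /t/ and /m/) occurs before a voiced consonant → [oː] by rule 2.
/m/ (between /o/ and /d/): no rule targets it → [m].
/d/ (between /m/ and /a/): rule 1 targets it, but not word-finally → unchanged [d].
/a/ (between /d/ and /r/) occurs before a voiced consonant → [aː] by rule 2.
/r/ stays [r].
/m/ (between /r/ and /o/) is unaffected → [m].
/o/ meets the environment for rule 2 (before a voiced consonant) → [oː].
/l/ meets the environment for rule 3 (word-finally or immediately before a consonant) → [ɫ].

[maːbtoːmdaːrmoːɫ]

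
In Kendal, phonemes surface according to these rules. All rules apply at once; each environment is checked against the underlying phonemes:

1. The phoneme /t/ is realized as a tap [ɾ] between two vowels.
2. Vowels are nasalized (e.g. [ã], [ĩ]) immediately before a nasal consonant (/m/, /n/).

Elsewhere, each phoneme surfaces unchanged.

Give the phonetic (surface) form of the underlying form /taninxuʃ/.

/t/ — word-initial; rule 1 does not apply here → [t].
/a/ — between /t/ and /n/, before a nasal consonant — surfaces as [ã] (rule 2).
/i/ meets the environment for rule 2 (before a nasal consonant) → [ĩ].
/u/ (between /x/ and /ʃ/): rule 2 targets it, but not before a nasal consonant → unchanged [u].

[tãnĩnxuʃ]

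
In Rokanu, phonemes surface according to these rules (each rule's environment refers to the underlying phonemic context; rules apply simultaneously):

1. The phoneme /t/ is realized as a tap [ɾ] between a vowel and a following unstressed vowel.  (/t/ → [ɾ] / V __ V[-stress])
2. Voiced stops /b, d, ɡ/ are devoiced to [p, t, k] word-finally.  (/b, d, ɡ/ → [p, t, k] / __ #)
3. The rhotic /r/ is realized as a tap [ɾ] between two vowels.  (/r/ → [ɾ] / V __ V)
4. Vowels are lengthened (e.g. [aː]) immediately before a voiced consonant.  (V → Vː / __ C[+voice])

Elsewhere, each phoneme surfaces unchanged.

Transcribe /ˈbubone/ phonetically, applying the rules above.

[ˈbuːboːne]

/b/ (word-initial) fails the environment for rule 2, so it stays [b].
Rule 4 applies to /u/ (between /b/ and /b/: before a voiced consonant) → [uː].
/b/ — between /u/ and /o/; rule 2 does not apply here → [b].
/o/ (between /b/ and /n/): before a voiced consonant, so rule 4 applies → [oː].
/n/ — not in any rule's target class → [n].
/e/ (word-final): rule 4 targets it, but not before a voiced consonant → unchanged [e].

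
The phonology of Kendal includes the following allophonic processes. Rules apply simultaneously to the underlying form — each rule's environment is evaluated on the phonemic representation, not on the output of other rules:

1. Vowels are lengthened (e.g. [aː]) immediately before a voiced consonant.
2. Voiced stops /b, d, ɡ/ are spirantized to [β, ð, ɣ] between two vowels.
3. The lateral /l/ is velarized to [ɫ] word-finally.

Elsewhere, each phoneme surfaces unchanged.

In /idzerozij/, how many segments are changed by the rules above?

Segments that undergo a rule: /i/ → [iː] (rule 1); /e/ → [eː] (rule 1); /o/ → [oː] (rule 1); /i/ → [iː] (rule 1).
All other segments surface unchanged.

4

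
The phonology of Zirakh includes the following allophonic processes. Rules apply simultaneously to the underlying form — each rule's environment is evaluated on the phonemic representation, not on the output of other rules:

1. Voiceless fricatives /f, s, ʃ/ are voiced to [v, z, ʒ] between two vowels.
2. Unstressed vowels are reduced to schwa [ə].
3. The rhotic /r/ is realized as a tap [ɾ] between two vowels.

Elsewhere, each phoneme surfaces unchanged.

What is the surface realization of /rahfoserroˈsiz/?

[rəhfəzərrəˈziz]

/r/ (word-initial): rule 3 targets it, but not between two vowels → unchanged [r].
/a/ (between /r/ and /h/) occurs in an unstressed syllable → [ə] by rule 2.
/h/ (between /a/ and /f/) is unaffected → [h].
/f/ (between /h/ and /o/) fails the environment for rule 1, so it stays [f].
/o/ — between /f/ and /s/, in an unstressed syllable — surfaces as [ə] (rule 2).
/s/ — between /o/ and /e/, between two vowels — surfaces as [z] (rule 1).
/e/ meets the environment for rule 2 (in an unstressed syllable) → [ə].
/r/ (between /e/ and /r/) is in the target of rule 3 but the environment (between two vowels) is not met → [r].
/r/ (between /r/ and /o/): rule 3 targets it, but not between two vowels → unchanged [r].
/o/ meets the environment for rule 2 (in an unstressed syllable) → [ə].
/s/ (between /o/ and /i/) occurs between two vowels → [z] by rule 1.
/i/ — between /s/ and /z/; rule 2 does not apply here → [i].
/z/ (word-final) is unaffected → [z].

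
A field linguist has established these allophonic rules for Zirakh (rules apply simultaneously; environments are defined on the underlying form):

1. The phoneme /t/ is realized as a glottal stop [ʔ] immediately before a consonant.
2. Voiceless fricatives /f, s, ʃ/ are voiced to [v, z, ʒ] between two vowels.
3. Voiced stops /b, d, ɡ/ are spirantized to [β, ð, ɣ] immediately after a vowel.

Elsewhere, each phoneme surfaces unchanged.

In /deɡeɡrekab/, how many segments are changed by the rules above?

Segments that undergo a rule: /ɡ/ → [ɣ] (rule 3); /ɡ/ → [ɣ] (rule 3); /b/ → [β] (rule 3).
All other segments surface unchanged.

3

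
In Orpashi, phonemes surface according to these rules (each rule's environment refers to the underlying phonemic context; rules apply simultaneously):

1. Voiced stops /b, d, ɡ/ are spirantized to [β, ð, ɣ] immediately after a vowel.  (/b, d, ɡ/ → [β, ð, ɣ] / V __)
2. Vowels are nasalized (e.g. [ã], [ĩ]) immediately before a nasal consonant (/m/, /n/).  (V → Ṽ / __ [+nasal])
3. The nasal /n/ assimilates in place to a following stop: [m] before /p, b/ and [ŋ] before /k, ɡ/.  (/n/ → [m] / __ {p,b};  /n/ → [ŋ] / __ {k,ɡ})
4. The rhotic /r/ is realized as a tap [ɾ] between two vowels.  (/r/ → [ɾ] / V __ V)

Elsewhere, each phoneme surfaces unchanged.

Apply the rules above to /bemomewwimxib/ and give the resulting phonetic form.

/b/ (word-initial): rule 1 targets it, but not immediately after a vowel → unchanged [b].
/e/ — between /b/ and /m/, before a nasal consonant — surfaces as [ẽ] (rule 2).
/m/ (between /e/ and /o/): no rule targets it → [m].
/o/ (between /m/ and /m/) occurs before a nasal consonant → [õ] by rule 2.
/m/ (between /o/ and /e/) is unaffected → [m].
/e/ — between /m/ and /w/; rule 2 does not apply here → [e].
/w/ stays [w].
/w/ (between /w/ and /i/): no rule targets it → [w].
/i/ (between /w/ and /m/) occurs before a nasal consonant → [ĩ] by rule 2.
/m/ (between /i/ and /x/) is unaffected → [m].
/x/ stays [x].
/i/ (between /x/ and /b/): rule 2 targets it, but not before a nasal consonant → unchanged [i].
/b/ — word-final, immediately after a vowel — surfaces as [β] (rule 1).

[bẽmõmewwĩmxiβ]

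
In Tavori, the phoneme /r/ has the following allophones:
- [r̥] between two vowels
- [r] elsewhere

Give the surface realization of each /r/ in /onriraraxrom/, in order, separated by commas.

Occurrence 1 (position 3): no conditioning environment matches → elsewhere allophone [r].
Occurrence 2 (position 5): between two vowels → [r̥].
Occurrence 3 (position 7): between two vowels → [r̥].
Occurrence 4 (position 10): no conditioning environment matches → elsewhere allophone [r].

[r], [r̥], [r̥], [r]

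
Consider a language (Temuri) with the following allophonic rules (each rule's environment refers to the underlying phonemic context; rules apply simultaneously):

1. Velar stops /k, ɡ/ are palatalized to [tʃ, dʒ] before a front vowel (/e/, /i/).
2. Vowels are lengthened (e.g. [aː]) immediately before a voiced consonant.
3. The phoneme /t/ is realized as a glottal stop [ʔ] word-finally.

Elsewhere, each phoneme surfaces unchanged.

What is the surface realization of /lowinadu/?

[loːwiːnaːdu]

/l/ (word-initial): no rule targets it → [l].
/o/ meets the environment for rule 2 (before a voiced consonant) → [oː].
/w/ (between /o/ and /i/) is unaffected → [w].
/i/ — between /w/ and /n/, before a voiced consonant — surfaces as [iː] (rule 2).
/n/ — not in any rule's target class → [n].
Rule 2 applies to /a/ (between /n/ and /d/: before a voiced consonant) → [aː].
/d/ (between /a/ and /u/): no rule targets it → [d].
/u/ (word-final) fails the environment for rule 2, so it stays [u].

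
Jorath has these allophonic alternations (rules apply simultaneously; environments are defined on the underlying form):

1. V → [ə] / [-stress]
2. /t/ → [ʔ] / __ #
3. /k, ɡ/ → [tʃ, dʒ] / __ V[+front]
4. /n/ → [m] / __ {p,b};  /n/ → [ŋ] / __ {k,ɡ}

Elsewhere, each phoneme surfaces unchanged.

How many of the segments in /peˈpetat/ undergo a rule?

Segments that undergo a rule: /e/ → [ə] (rule 1); /a/ → [ə] (rule 1); /t/ → [ʔ] (rule 2).
All other segments surface unchanged.

3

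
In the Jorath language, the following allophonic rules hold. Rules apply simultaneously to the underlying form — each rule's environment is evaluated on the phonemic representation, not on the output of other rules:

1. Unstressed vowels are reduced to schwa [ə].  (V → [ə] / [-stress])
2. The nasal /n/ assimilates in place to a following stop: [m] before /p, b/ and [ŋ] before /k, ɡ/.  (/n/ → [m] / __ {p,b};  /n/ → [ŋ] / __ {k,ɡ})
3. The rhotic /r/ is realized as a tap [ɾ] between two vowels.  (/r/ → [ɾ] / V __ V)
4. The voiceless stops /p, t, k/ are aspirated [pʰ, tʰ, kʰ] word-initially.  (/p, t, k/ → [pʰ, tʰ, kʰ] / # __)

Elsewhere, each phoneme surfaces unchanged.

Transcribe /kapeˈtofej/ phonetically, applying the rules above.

/k/ (word-initial): word-initially, so rule 4 applies → [kʰ].
/a/ meets the environment for rule 1 (in an unstressed syllable) → [ə].
/p/ (between /a/ and /e/) fails the environment for rule 4, so it stays [p].
/e/ — between /p/ and /t/, in an unstressed syllable — surfaces as [ə] (rule 1).
/t/ — between /e/ and /o/; rule 4 does not apply here → [t].
/o/ (between /t/ and /f/): rule 1 targets it, but not in an unstressed syllable → unchanged [o].
/f/ (between /o/ and /e/): no rule targets it → [f].
/e/ meets the environment for rule 1 (in an unstressed syllable) → [ə].
/j/ stays [j].

[kʰəpəˈtofəj]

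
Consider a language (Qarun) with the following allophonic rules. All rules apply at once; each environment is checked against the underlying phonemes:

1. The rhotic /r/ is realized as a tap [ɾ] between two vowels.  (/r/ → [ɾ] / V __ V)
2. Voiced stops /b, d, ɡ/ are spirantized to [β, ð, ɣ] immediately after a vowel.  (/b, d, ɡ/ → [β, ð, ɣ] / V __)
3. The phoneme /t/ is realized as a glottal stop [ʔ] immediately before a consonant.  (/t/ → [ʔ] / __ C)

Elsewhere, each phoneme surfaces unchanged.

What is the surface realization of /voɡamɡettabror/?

[voɣamɡeʔtaβror]

Rule 2 applies to /ɡ/ (between /o/ and /a/: immediately after a vowel) → [ɣ].
/ɡ/ (between /m/ and /e/) is in the target of rule 2 but the environment (immediately after a vowel) is not met → [ɡ].
/t/ (between /e/ and /t/) occurs immediately before a consonant → [ʔ] by rule 3.
/t/ (between /t/ and /a/): rule 3 targets it, but not immediately before a consonant → unchanged [t].
/b/ meets the environment for rule 2 (immediately after a vowel) → [β].
/r/ (between /b/ and /o/) is in the target of rule 1 but the environment (between two vowels) is not met → [r].
/r/ — word-final; rule 1 does not apply here → [r].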